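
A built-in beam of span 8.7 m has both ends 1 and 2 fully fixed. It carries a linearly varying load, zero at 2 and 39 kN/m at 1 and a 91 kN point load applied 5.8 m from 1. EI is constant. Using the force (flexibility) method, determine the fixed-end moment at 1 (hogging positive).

Take the two fixed-end moments M_1, M_2 as redundants; the released structure is the simple span 12.
End rotations of the released simple span under the applied load (×1/EI):
  at 1: triangular load, peak 39: w₀L³/(45EI) = 570.7/EI
  at 2: triangular load, peak 39: 7w₀L³/(360EI) = 499.4/EI
  at 1: point load 91 at a = 5.8: Pab(L + b)/(6LEI) = 340.1/EI
  at 2: point load 91 at a = 5.8: Pab(L + a)/(6LEI) = 425.2/EI
  θ_10 = 910.8/EI,  θ_20 = 924.5/EI
Flexibility coefficients: a unit moment at one end gives L/(3EI) there and L/(6EI) at the far end, so f₁₁ = f₂₂ = 2.9/EI and f₁₂ = f₂₁ = 1.45/EI.
Compatibility — zero rotation at each built-in end:
  2.9 M_1 + 1.45 M_2 = 910.8
  1.45 M_1 + 2.9 M_2 = 924.5
Solving the pair gives M_1 = 206.2 kN·m and M_2 = 215.7 kN·m (hogging).

M_1 = 206.2 kN·m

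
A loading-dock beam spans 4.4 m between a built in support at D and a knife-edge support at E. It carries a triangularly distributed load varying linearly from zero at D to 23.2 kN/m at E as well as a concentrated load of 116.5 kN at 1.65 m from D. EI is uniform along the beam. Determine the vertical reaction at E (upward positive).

Take the reaction at E as the redundant and release it; the primary structure is a cantilever fixed at D.
Deflection at E on the released cantilever, summing each load's contribution:
  triangular load, peak 23.2 at the free end: 11w₀L⁴/(120EI) = 797.1/EI
  point load 116.5 at a = 1.65: Pa²(3L − a)/(6EI) = 610.6/EI
  δ_0 = 1408/EI
Tip deflection under a unit load at E: L³/(3EI) = 28.39/EI.
The prop prevents deflection at E: R_E = δ_0/δ_{EE} = 1408/28.39 = 49.57 kN.

R_E = 49.57 kN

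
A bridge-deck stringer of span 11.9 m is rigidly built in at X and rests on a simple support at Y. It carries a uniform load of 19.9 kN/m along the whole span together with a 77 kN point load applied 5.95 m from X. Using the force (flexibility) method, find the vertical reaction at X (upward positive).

R_X = 200.9 kN

Remove the prop at Y; the released (primary) structure is a cantilever built in at X.
Primary-structure tip deflection at Y by superposition:
  UDL 19.9: wL⁴/(8EI) = 49883/EI
  point load 77 at a = 5.95: Pa²(3L − a)/(6EI) = 13516/EI
  δ_0 = 63399/EI
Flexibility coefficient — unit upward force at Y: δ_{YY} = L³/(3EI) = 561.7/EI.
The prop prevents deflection at Y: R_Y = δ_0/δ_{YY} = 63399/561.7 = 112.9 kN.
Vertical equilibrium: R_X = ΣP − R_Y = 313.8 − 112.9 = 200.9 kN.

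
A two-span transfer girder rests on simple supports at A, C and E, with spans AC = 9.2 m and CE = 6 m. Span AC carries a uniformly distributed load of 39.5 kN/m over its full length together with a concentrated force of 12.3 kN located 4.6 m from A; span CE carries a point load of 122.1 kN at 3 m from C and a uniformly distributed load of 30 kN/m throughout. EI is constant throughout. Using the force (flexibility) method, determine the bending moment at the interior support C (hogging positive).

Insert a hinge at C; M_C is the redundant, and each span becomes simply supported.
End slopes at the hinge C, treating each span as simply supported:
  span AC: UDL 39.5: wL³/(24EI) = 1282/EI
  span AC: point load 12.3 at a = 4.6: Pab(L + a)/(6LEI) = 65.07/EI
  span CE: point load 122.1 at a = 3: Pab(L + b)/(6LEI) = 274.7/EI
  span CE: UDL 30: wL³/(24EI) = 270/EI
  relative rotation θ_0 = (1347 + 544.7)/EI = 1891/EI
A unit hogging moment at C produces rotation L₁/(3EI) + L₂/(3EI) = 5.067/EI.
Slope continuity at C: θ_0 = M_C·5.067/EI, so M_C = 1891/5.067 = 373.3 kN·m (hogging).

M_C = 373.3 kN·m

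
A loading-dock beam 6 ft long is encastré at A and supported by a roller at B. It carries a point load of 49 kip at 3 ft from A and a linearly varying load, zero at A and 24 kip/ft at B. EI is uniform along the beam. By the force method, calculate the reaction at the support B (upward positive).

R_B = 54.91 kip

Release the roller at B. Primary structure: cantilever fixed at A.
Primary-structure tip deflection at B by superposition:
  point load 49 at a = 3: Pa²(3L − a)/(6EI) = 1102/EI
  triangular load, peak 24 at the free end: 11w₀L⁴/(120EI) = 2851/EI
  δ_0 = 3954/EI
Flexibility coefficient — unit upward force at B: δ_{BB} = L³/(3EI) = 72/EI.
The prop prevents deflection at B: R_B = δ_0/δ_{BB} = 3954/72 = 54.91 kip.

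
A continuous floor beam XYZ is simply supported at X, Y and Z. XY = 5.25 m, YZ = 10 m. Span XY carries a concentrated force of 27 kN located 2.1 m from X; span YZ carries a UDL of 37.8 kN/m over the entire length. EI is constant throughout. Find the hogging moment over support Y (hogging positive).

Release continuity at Y by inserting a hinge; the redundant is the internal moment M_Y. The primary structure is two simply-supported spans XY and YZ.
Discontinuity in slope at Y on the released structure — sum the simple-span end rotations:
  span XY: point load 27 at a = 2.1: Pab(L + a)/(6LEI) = 41.67/EI
  span YZ: UDL 37.8: wL³/(24EI) = 1575/EI
  relative rotation θ_0 = (41.67 + 1575)/EI = 1617/EI
A unit hogging moment at Y produces rotation L₁/(3EI) + L₂/(3EI) = 5.083/EI.
Slope continuity at Y: θ_0 = M_Y·5.083/EI, so M_Y = 1617/5.083 = 318 kN·m (hogging).

M_Y = 318 kN·m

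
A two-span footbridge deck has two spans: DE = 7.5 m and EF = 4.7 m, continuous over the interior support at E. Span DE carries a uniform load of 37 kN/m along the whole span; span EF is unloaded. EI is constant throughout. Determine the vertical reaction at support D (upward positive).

R_D = 117.4 kN

Release continuity at E by inserting a hinge; the redundant is the internal moment M_E. The primary structure is two simply-supported spans DE and EF.
End slopes at the hinge E, treating each span as simply supported:
  span DE: UDL 37: wL³/(24EI) = 650.4/EI
  relative rotation θ_0 = (650.4 + 0)/EI = 650.4/EI
A unit hogging moment at E produces rotation L₁/(3EI) + L₂/(3EI) = 4.067/EI.
Slope continuity at E: θ_0 = M_E·4.067/EI, so M_E = 650.4/4.067 = 159.9 kN·m (hogging).
Span DE, ΣM about D with M_E applied at E: R_E^{DE}·7.5 = 1041 + 159.9, so R_E^{DE} = 160.1 kN and R_D = 277.5 − 160.1 = 117.4 kN.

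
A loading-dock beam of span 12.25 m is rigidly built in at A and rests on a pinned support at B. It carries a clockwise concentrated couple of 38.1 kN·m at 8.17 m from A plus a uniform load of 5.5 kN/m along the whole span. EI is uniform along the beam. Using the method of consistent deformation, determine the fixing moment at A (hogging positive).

M_A = 90.46 kN·m

Take the reaction at B as the redundant and release it; the primary structure is a cantilever fixed at A.
Free-end deflection of the primary structure under the applied loading (downward +):
  clockwise couple 38.1 at a = 8.17: M₀a(2L − a)/(2EI) = 2542/EI
  UDL 5.5: wL⁴/(8EI) = 15482/EI
  δ_0 = 18023/EI
Flexibility coefficient — unit upward force at B: δ_{BB} = L³/(3EI) = 612.8/EI.
Compatibility at B: δ_0 − R_B·δ_{BB} = 0, so R_B = 18023/612.8 = 29.41 kN.
Moment equilibrium about A: M_A = Σ(load moments about A) − R_B·L = 450.8 − 29.41×12.25 = 90.46 kN·m.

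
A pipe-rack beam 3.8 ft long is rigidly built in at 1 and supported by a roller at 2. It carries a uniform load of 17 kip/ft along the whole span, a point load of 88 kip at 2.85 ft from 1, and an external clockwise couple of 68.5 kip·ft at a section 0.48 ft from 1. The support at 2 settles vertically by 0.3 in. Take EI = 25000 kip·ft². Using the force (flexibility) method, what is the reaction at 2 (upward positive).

Choose R_2 as the redundant. The primary structure is the cantilever fixed at 1.
Deflection at 2 on the released cantilever, summing each load's contribution:
  UDL 17: wL⁴/(8EI) = 443.1/EI
  point load 88 at a = 2.85: Pa²(3L − a)/(6EI) = 1019/EI
  clockwise couple 68.5 at a = 0.48: M₀a(2L − a)/(2EI) = 117.1/EI
  δ_0 = 1579/EI
Tip deflection under a unit load at 2: L³/(3EI) = 18.29/EI.
With EI = 25000 kip·ft²: δ_0 = 0.063148 ft and δ_{22} = 0.000732 ft/kip.
Compatibility — the beam at 2 must follow the support down by 0.025 ft: δ_0 − R_2·δ_{22} = 0.025, so R_2 = (0.063148 − 0.025)/0.000732 = 52.14 kip.

R_2 = 52.14 kip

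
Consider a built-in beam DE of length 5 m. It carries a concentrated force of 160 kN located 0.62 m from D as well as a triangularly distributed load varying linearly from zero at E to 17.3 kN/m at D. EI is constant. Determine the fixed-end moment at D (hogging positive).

M_D = 97.75 kN·m

Take the two fixed-end moments M_D, M_E as redundants; the released structure is the simple span DE.
On the primary (simply-supported) span, the end slopes from the loading are:
  at D: point load 160 at a = 0.62: Pab(L + b)/(6LEI) = 135.9/EI
  at E: point load 160 at a = 0.62: Pab(L + a)/(6LEI) = 81.4/EI
  at D: triangular load, peak 17.3: w₀L³/(45EI) = 48.06/EI
  at E: triangular load, peak 17.3: 7w₀L³/(360EI) = 42.05/EI
  θ_D0 = 183.9/EI,  θ_E0 = 123.4/EI
Flexibility coefficients: a unit moment at one end gives L/(3EI) there and L/(6EI) at the far end, so f₁₁ = f₂₂ = 1.667/EI and f₁₂ = f₂₁ = 0.8333/EI.
Compatibility — zero rotation at each built-in end:
  1.667 M_D + 0.8333 M_E = 183.9
  0.8333 M_D + 1.667 M_E = 123.4
Solving the pair gives M_D = 97.75 kN·m and M_E = 25.19 kN·m (hogging).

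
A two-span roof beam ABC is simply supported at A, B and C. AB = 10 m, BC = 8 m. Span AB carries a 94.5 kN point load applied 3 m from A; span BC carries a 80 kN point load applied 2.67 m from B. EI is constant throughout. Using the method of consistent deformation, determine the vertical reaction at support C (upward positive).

Insert a hinge at B; M_B is the redundant, and each span becomes simply supported.
End slopes at the hinge B, treating each span as simply supported:
  span AB: point load 94.5 at a = 3: Pab(L + a)/(6LEI) = 430/EI
  span BC: point load 80 at a = 2.67: Pab(L + b)/(6LEI) = 316.2/EI
  relative rotation θ_0 = (430 + 316.2)/EI = 746.1/EI
A unit hogging moment at B produces rotation L₁/(3EI) + L₂/(3EI) = 6/EI.
Compatibility: M_B·(L₁+L₂)/(3EI) = θ_0, giving M_B = 124.4 kN·m (hogging).
Span BC, ΣM about C: R_B^{BC}·8 = 426.4 + 124.4, so R_B^{BC} = 68.84 kN and R_C = 80 − 68.84 = 11.16 kN.

R_C = 11.16 kN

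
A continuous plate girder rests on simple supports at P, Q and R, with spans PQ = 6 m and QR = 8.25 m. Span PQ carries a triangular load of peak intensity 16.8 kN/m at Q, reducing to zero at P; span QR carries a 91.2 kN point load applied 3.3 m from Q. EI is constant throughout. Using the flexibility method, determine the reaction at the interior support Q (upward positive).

R_Q = 117.3 kN

Insert a hinge at Q; M_Q is the redundant, and each span becomes simply supported.
Rotations at Q on the released spans (each span's end-slope, ×1/EI):
  span PQ: triangular load, peak 16.8: w₀L³/(45EI) = 80.64/EI
  span QR: point load 91.2 at a = 3.3: Pab(L + b)/(6LEI) = 397.3/EI
  relative rotation θ_0 = (80.64 + 397.3)/EI = 477.9/EI
A unit hogging moment at Q produces rotation L₁/(3EI) + L₂/(3EI) = 4.75/EI.
Slope continuity at Q: θ_0 = M_Q·4.75/EI, so M_Q = 477.9/4.75 = 100.6 kN·m (hogging).
Span PQ, ΣM about P with M_Q applied at Q: R_Q^{PQ}·6 = 201.6 + 100.6, so R_Q^{PQ} = 50.37 kN and R_P = 50.4 − 50.37 = 0.03133 kN.
Span QR, ΣM about R: R_Q^{QR}·8.25 = 451.4 + 100.6, so R_Q^{QR} = 66.92 kN and R_R = 91.2 − 66.92 = 24.28 kN.
R_Q = 50.37 + 66.92 = 117.3 kN.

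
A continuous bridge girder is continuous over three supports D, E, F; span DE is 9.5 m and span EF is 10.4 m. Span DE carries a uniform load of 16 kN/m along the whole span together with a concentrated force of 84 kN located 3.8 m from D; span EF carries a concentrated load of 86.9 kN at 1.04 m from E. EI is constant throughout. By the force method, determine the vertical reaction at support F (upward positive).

R_F = -9.632 kN

Release continuity at E by inserting a hinge; the redundant is the internal moment M_E. The primary structure is two simply-supported spans DE and EF.
End slopes at the hinge E, treating each span as simply supported:
  span DE: UDL 16: wL³/(24EI) = 571.6/EI
  span DE: point load 84 at a = 3.8: Pab(L + a)/(6LEI) = 424.5/EI
  span EF: point load 86.9 at a = 1.04: Pab(L + b)/(6LEI) = 267.9/EI
  relative rotation θ_0 = (996.1 + 267.9)/EI = 1264/EI
A unit hogging moment at E produces rotation L₁/(3EI) + L₂/(3EI) = 6.633/EI.
Slope continuity at E: θ_0 = M_E·6.633/EI, so M_E = 1264/6.633 = 190.6 kN·m (hogging).
Span EF, ΣM about F: R_E^{EF}·10.4 = 813.4 + 190.6, so R_E^{EF} = 96.53 kN and R_F = 86.9 − 96.53 = -9.632 kN.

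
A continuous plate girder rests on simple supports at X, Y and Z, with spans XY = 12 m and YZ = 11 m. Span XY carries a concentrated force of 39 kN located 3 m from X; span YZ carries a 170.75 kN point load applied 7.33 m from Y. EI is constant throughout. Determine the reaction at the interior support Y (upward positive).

Take M_Y as the redundant. Released structure: two simple spans XY and YZ with a hinge at Y.
Discontinuity in slope at Y on the released structure — sum the simple-span end rotations:
  span XY: point load 39 at a = 3: Pab(L + a)/(6LEI) = 219.4/EI
  span YZ: point load 170.75 at a = 7.33: Pab(L + b)/(6LEI) = 1021/EI
  relative rotation θ_0 = (219.4 + 1021)/EI = 1240/EI
A unit hogging moment at Y produces rotation L₁/(3EI) + L₂/(3EI) = 7.667/EI.
Slope continuity at Y: θ_0 = M_Y·7.667/EI, so M_Y = 1240/7.667 = 161.8 kN·m (hogging).
Span XY, ΣM about X with M_Y applied at Y: R_Y^{XY}·12 = 117 + 161.8, so R_Y^{XY} = 23.23 kN and R_X = 39 − 23.23 = 15.77 kN.
Span YZ, ΣM about Z: R_Y^{YZ}·11 = 626.7 + 161.8, so R_Y^{YZ} = 71.68 kN and R_Z = 170.8 − 71.68 = 99.07 kN.
R_Y = 23.23 + 71.68 = 94.91 kN.

R_Y = 94.91 kN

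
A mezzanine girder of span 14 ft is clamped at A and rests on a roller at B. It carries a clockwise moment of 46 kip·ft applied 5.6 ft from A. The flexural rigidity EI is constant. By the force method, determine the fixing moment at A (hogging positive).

M_A = 1.84 kip·ft

Remove the prop at B; the released (primary) structure is a cantilever built in at A.
Deflection at B on the released cantilever, summing each load's contribution:
  clockwise couple 46 at a = 5.6: M₀a(2L − a)/(2EI) = 2885/EI
Flexibility coefficient — unit upward force at B: δ_{BB} = L³/(3EI) = 914.7/EI.
Compatibility at B: δ_0 − R_B·δ_{BB} = 0, so R_B = 2885/914.7 = 3.154 kip.
Moment equilibrium about A: M_A = Σ(load moments about A) − R_B·L = 46 − 3.154×14 = 1.84 kip·ft.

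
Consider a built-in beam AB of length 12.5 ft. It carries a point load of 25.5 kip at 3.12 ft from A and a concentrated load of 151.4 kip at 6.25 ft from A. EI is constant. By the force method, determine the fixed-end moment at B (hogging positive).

M_B = 251.5 kip·ft

Release both end moments; the primary structure is a simply-supported span AB with redundants M_A and M_B.
End rotations of the released simple span under the applied load (×1/EI):
  at A: point load 25.5 at a = 3.12: Pab(L + b)/(6LEI) = 217.7/EI
  at B: point load 25.5 at a = 3.12: Pab(L + a)/(6LEI) = 155.4/EI
  at A: point load 151.4 at a = 6.25: Pab(L + b)/(6LEI) = 1479/EI
  at B: point load 151.4 at a = 6.25: Pab(L + a)/(6LEI) = 1479/EI
  θ_A0 = 1696/EI,  θ_B0 = 1634/EI
Flexibility coefficients: a unit moment at one end gives L/(3EI) there and L/(6EI) at the far end, so f₁₁ = f₂₂ = 4.167/EI and f₁₂ = f₂₁ = 2.083/EI.
Compatibility — zero rotation at each built-in end:
  4.167 M_A + 2.083 M_B = 1696
  2.083 M_A + 4.167 M_B = 1634
Solving the pair gives M_A = 281.4 kip·ft and M_B = 251.5 kip·ft (hogging).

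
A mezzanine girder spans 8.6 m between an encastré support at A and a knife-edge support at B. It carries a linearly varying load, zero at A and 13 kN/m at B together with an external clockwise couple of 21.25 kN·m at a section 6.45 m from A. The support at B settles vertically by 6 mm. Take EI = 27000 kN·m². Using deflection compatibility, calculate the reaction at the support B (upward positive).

R_B = 33.46 kN

Remove the prop at B; the released (primary) structure is a cantilever built in at A.
Downward deflection at the released point B due to the loads:
  triangular load, peak 13 at the free end: 11w₀L⁴/(120EI) = 6519/EI
  clockwise couple 21.25 at a = 6.45: M₀a(2L − a)/(2EI) = 736.7/EI
  δ_0 = 7255/EI
Tip deflection under a unit load at B: L³/(3EI) = 212/EI.
With EI = 27000 kN·m²: δ_0 = 0.26871 m and δ_{BB} = 0.007853 m/kN.
Compatibility — the beam at B must follow the support down by 0.006 m: δ_0 − R_B·δ_{BB} = 0.006, so R_B = (0.26871 − 0.006)/0.007853 = 33.46 kN.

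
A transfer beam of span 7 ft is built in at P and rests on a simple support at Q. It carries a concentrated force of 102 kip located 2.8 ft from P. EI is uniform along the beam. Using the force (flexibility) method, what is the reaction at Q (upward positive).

Remove the prop at Q; the released (primary) structure is a cantilever built in at P.
Primary-structure tip deflection at Q by superposition:
  point load 102 at a = 2.8: Pa²(3L − a)/(6EI) = 2426/EI
Tip deflection under a unit load at Q: L³/(3EI) = 114.3/EI.
Compatibility at Q: δ_0 − R_Q·δ_{QQ} = 0, so R_Q = 2426/114.3 = 21.22 kip.

R_Q = 21.22 kip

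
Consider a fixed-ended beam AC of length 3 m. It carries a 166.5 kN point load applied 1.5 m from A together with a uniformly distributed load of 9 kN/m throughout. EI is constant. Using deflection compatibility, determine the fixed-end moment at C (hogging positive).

Release both end moments; the primary structure is a simply-supported span AC with redundants M_A and M_C.
On the primary (simply-supported) span, the end slopes from the loading are:
  at A: point load 166.5 at a = 1.5: Pab(L + b)/(6LEI) = 93.66/EI
  at C: point load 166.5 at a = 1.5: Pab(L + a)/(6LEI) = 93.66/EI
  at A: UDL 9: wL³/(24EI) = 10.12/EI
  at C: UDL 9: wL³/(24EI) = 10.12/EI
  θ_A0 = 103.8/EI,  θ_C0 = 103.8/EI
Flexibility coefficients: a unit moment at one end gives L/(3EI) there and L/(6EI) at the far end, so f₁₁ = f₂₂ = 1/EI and f₁₂ = f₂₁ = 0.5/EI.
Compatibility — zero rotation at each built-in end:
  1 M_A + 0.5 M_C = 103.8
  0.5 M_A + 1 M_C = 103.8
Solving the pair gives M_A = 69.19 kN·m and M_C = 69.19 kN·m (hogging).

M_C = 69.19 kN·m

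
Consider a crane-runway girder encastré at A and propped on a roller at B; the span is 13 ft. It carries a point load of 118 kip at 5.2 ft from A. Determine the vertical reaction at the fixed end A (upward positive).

R_A = 93.46 kip

Take the reaction at B as the redundant and release it; the primary structure is a cantilever fixed at A.
Primary-structure tip deflection at B by superposition:
  point load 118 at a = 5.2: Pa²(3L − a)/(6EI) = 17974/EI
Tip deflection under a unit load at B: L³/(3EI) = 732.3/EI.
The prop prevents deflection at B: R_B = δ_0/δ_{BB} = 17974/732.3 = 24.54 kip.
Vertical equilibrium: R_A = ΣP − R_B = 118 − 24.54 = 93.46 kip.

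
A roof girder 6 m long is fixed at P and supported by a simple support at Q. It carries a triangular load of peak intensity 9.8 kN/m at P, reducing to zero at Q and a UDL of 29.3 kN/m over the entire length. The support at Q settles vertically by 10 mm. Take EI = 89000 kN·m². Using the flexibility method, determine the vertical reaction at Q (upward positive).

R_Q = 59.44 kN

Release the roller at Q. Primary structure: cantilever fixed at P.
Primary-structure tip deflection at Q by superposition:
  triangular load, peak 9.8 at the fixed end: w₀L⁴/(30EI) = 423.4/EI
  UDL 29.3: wL⁴/(8EI) = 4747/EI
  δ_0 = 5170/EI
Tip deflection under a unit load at Q: L³/(3EI) = 72/EI.
With EI = 89000 kN·m²: δ_0 = 0.058089 m and δ_{QQ} = 0.000809 m/kN.
Compatibility — the beam at Q must follow the support down by 0.01 m: δ_0 − R_Q·δ_{QQ} = 0.01, so R_Q = (0.058089 − 0.01)/0.000809 = 59.44 kN.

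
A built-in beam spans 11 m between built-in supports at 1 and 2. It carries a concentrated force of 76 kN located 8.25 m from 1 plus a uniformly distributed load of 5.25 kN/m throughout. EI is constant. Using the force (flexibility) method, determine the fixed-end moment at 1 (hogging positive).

M_1 = 92.12 kN·m

Take the two fixed-end moments M_1, M_2 as redundants; the released structure is the simple span 12.
End rotations of the released simple span under the applied load (×1/EI):
  at 1: point load 76 at a = 8.25: Pab(L + b)/(6LEI) = 359.2/EI
  at 2: point load 76 at a = 8.25: Pab(L + a)/(6LEI) = 502.9/EI
  at 1: UDL 5.25: wL³/(24EI) = 291.2/EI
  at 2: UDL 5.25: wL³/(24EI) = 291.2/EI
  θ_10 = 650.4/EI,  θ_20 = 794.1/EI
Flexibility coefficients: a unit moment at one end gives L/(3EI) there and L/(6EI) at the far end, so f₁₁ = f₂₂ = 3.667/EI and f₁₂ = f₂₁ = 1.833/EI.
Compatibility — zero rotation at each built-in end:
  3.667 M_1 + 1.833 M_2 = 650.4
  1.833 M_1 + 3.667 M_2 = 794.1
Solving the pair gives M_1 = 92.12 kN·m and M_2 = 170.5 kN·m (hogging).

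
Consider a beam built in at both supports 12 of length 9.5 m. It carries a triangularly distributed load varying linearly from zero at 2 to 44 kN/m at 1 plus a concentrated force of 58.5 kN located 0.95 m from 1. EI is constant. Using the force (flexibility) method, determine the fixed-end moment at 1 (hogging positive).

Take the two fixed-end moments M_1, M_2 as redundants; the released structure is the simple span 12.
On the primary (simply-supported) span, the end slopes from the loading are:
  at 1: triangular load, peak 44: w₀L³/(45EI) = 838.3/EI
  at 2: triangular load, peak 44: 7w₀L³/(360EI) = 733.5/EI
  at 1: point load 58.5 at a = 0.95: Pab(L + b)/(6LEI) = 150.5/EI
  at 2: point load 58.5 at a = 0.95: Pab(L + a)/(6LEI) = 87.11/EI
  θ_10 = 988.8/EI,  θ_20 = 820.6/EI
Flexibility coefficients: a unit moment at one end gives L/(3EI) there and L/(6EI) at the far end, so f₁₁ = f₂₂ = 3.167/EI and f₁₂ = f₂₁ = 1.583/EI.
Compatibility — zero rotation at each built-in end:
  3.167 M_1 + 1.583 M_2 = 988.8
  1.583 M_1 + 3.167 M_2 = 820.6
Solving the pair gives M_1 = 243.6 kN·m and M_2 = 137.4 kN·m (hogging).

M_1 = 243.6 kN·m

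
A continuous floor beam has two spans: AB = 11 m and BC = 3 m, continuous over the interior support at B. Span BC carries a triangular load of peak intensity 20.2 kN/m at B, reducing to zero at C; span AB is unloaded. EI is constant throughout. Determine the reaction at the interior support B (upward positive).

R_B = 21.3 kN

Take M_B as the redundant. Released structure: two simple spans AB and BC with a hinge at B.
Rotations at B on the released spans (each span's end-slope, ×1/EI):
  span BC: triangular load, peak 20.2: w₀L³/(45EI) = 12.12/EI
  relative rotation θ_0 = (0 + 12.12)/EI = 12.12/EI
A unit hogging moment at B produces rotation L₁/(3EI) + L₂/(3EI) = 4.667/EI.
Slope continuity at B: θ_0 = M_B·4.667/EI, so M_B = 12.12/4.667 = 2.597 kN·m (hogging).
Span AB, ΣM about A with M_B applied at B: R_B^{AB}·11 = 0 + 2.597, so R_B^{AB} = 0.2361 kN and R_A = 0 − 0.2361 = -0.2361 kN.
Span BC, ΣM about C: R_B^{BC}·3 = 60.6 + 2.597, so R_B^{BC} = 21.07 kN and R_C = 30.3 − 21.07 = 9.234 kN.
R_B = 0.2361 + 21.07 = 21.3 kN.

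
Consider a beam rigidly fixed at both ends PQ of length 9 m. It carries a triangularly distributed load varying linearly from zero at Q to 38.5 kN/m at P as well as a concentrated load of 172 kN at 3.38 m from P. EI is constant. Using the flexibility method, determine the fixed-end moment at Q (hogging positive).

Release both end moments; the primary structure is a simply-supported span PQ with redundants M_P and M_Q.
End rotations of the released simple span under the applied load (×1/EI):
  at P: triangular load, peak 38.5: w₀L³/(45EI) = 623.7/EI
  at Q: triangular load, peak 38.5: 7w₀L³/(360EI) = 545.7/EI
  at P: point load 172 at a = 3.38: Pab(L + b)/(6LEI) = 884.6/EI
  at Q: point load 172 at a = 3.38: Pab(L + a)/(6LEI) = 749/EI
  θ_P0 = 1508/EI,  θ_Q0 = 1295/EI
Flexibility coefficients: a unit moment at one end gives L/(3EI) there and L/(6EI) at the far end, so f₁₁ = f₂₂ = 3/EI and f₁₂ = f₂₁ = 1.5/EI.
Compatibility — zero rotation at each built-in end:
  3 M_P + 1.5 M_Q = 1508
  1.5 M_P + 3 M_Q = 1295
Solving the pair gives M_P = 382.6 kN·m and M_Q = 240.3 kN·m (hogging).

M_Q = 240.3 kN·m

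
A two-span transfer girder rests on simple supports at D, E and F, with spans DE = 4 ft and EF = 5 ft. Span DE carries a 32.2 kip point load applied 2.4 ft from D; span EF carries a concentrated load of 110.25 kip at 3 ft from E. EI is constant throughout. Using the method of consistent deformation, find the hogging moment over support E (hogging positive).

M_E = 62.44 kip·ft

Take M_E as the redundant. Released structure: two simple spans DE and EF with a hinge at E.
Rotations at E on the released spans (each span's end-slope, ×1/EI):
  span DE: point load 32.2 at a = 2.4: Pab(L + a)/(6LEI) = 32.97/EI
  span EF: point load 110.25 at a = 3: Pab(L + b)/(6LEI) = 154.3/EI
  relative rotation θ_0 = (32.97 + 154.3)/EI = 187.3/EI
A unit hogging moment at E produces rotation L₁/(3EI) + L₂/(3EI) = 3/EI.
Compatibility: M_E·(L₁+L₂)/(3EI) = θ_0, giving M_E = 62.44 kip·ft (hogging).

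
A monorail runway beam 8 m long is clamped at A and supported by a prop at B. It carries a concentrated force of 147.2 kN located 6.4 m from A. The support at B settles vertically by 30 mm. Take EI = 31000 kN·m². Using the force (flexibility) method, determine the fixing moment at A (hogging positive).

M_A = 156.6 kN·m

Remove the prop at B; the released (primary) structure is a cantilever built in at A.
Free-end deflection of the primary structure under the applied loading (downward +):
  point load 147.2 at a = 6.4: Pa²(3L − a)/(6EI) = 17686/EI
Flexibility coefficient — unit upward force at B: δ_{BB} = L³/(3EI) = 170.7/EI.
With EI = 31000 kN·m²: δ_0 = 0.57052 m and δ_{BB} = 0.005505 m/kN.
Compatibility — the beam at B must follow the support down by 0.03 m: δ_0 − R_B·δ_{BB} = 0.03, so R_B = (0.57052 − 0.03)/0.005505 = 98.18 kN.
Moment equilibrium about A: M_A = Σ(load moments about A) − R_B·L = 942.1 − 98.18×8 = 156.6 kN·m.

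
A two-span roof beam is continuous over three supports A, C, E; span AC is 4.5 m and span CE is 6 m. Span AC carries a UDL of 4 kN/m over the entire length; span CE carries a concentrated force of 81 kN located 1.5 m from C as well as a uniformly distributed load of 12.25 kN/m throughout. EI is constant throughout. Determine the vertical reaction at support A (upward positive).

R_A = -9.089 kN

Take M_C as the redundant. Released structure: two simple spans AC and CE with a hinge at C.
Discontinuity in slope at C on the released structure — sum the simple-span end rotations:
  span AC: UDL 4: wL³/(24EI) = 15.19/EI
  span CE: point load 81 at a = 1.5: Pab(L + b)/(6LEI) = 159.5/EI
  span CE: UDL 12.25: wL³/(24EI) = 110.2/EI
  relative rotation θ_0 = (15.19 + 269.7)/EI = 284.9/EI
A unit hogging moment at C produces rotation L₁/(3EI) + L₂/(3EI) = 3.5/EI.
Slope continuity at C: θ_0 = M_C·3.5/EI, so M_C = 284.9/3.5 = 81.4 kN·m (hogging).
Span AC, ΣM about A with M_C applied at C: R_C^{AC}·4.5 = 40.5 + 81.4, so R_C^{AC} = 27.09 kN and R_A = 18 − 27.09 = -9.089 kN.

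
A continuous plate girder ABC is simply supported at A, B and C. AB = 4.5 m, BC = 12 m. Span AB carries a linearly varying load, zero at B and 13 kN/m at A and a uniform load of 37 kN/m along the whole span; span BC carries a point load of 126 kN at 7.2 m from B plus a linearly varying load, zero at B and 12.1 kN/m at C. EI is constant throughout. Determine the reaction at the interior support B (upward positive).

Insert a hinge at B; M_B is the redundant, and each span becomes simply supported.
End slopes at the hinge B, treating each span as simply supported:
  span AB: triangular load, peak 13: 7w₀L³/(360EI) = 23.03/EI
  span AB: UDL 37: wL³/(24EI) = 140.5/EI
  span BC: point load 126 at a = 7.2: Pab(L + b)/(6LEI) = 1016/EI
  span BC: triangular load, peak 12.1: 7w₀L³/(360EI) = 406.6/EI
  relative rotation θ_0 = (163.5 + 1423)/EI = 1586/EI
A unit hogging moment at B produces rotation L₁/(3EI) + L₂/(3EI) = 5.5/EI.
Compatibility: M_B·(L₁+L₂)/(3EI) = θ_0, giving M_B = 288.4 kN·m (hogging).
Span AB, ΣM about A with M_B applied at B: R_B^{AB}·4.5 = 418.5 + 288.4, so R_B^{AB} = 157.1 kN and R_A = 195.8 − 157.1 = 38.66 kN.
Span BC, ΣM about C: R_B^{BC}·12 = 895.2 + 288.4, so R_B^{BC} = 98.63 kN and R_C = 198.6 − 98.63 = 99.97 kN.
R_B = 157.1 + 98.63 = 255.7 kN.

R_B = 255.7 kN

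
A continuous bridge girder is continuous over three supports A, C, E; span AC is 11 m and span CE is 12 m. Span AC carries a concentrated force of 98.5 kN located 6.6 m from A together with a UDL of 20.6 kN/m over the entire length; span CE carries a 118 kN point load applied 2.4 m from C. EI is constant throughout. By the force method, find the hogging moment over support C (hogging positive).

M_C = 354.9 kN·m

Take M_C as the redundant. Released structure: two simple spans AC and CE with a hinge at C.
End slopes at the hinge C, treating each span as simply supported:
  span AC: point load 98.5 at a = 6.6: Pab(L + a)/(6LEI) = 762.8/EI
  span AC: UDL 20.6: wL³/(24EI) = 1142/EI
  span CE: point load 118 at a = 2.4: Pab(L + b)/(6LEI) = 815.6/EI
  relative rotation θ_0 = (1905 + 815.6)/EI = 2721/EI
A unit hogging moment at C produces rotation L₁/(3EI) + L₂/(3EI) = 7.667/EI.
Compatibility: M_C·(L₁+L₂)/(3EI) = θ_0, giving M_C = 354.9 kN·m (hogging).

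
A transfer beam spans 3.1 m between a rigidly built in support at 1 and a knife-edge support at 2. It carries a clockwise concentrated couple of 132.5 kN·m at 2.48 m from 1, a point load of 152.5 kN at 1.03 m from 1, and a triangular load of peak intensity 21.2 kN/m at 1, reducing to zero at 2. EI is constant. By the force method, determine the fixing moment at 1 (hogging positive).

Release the roller at 2. Primary structure: cantilever fixed at 1.
Downward deflection at the released point 2 due to the loads:
  clockwise couple 132.5 at a = 2.48: M₀a(2L − a)/(2EI) = 611.2/EI
  point load 152.5 at a = 1.03: Pa²(3L − a)/(6EI) = 223/EI
  triangular load, peak 21.2 at the fixed end: w₀L⁴/(30EI) = 65.26/EI
  δ_0 = 899.5/EI
Flexibility coefficient — unit upward force at 2: δ_{22} = L³/(3EI) = 9.93/EI.
Compatibility at 2: δ_0 − R_2·δ_{22} = 0, so R_2 = 899.5/9.93 = 90.58 kN.
Moment equilibrium about 1: M_1 = Σ(load moments about 1) − R_2·L = 323.5 − 90.58×3.1 = 42.74 kN·m.

M_1 = 42.74 kN·m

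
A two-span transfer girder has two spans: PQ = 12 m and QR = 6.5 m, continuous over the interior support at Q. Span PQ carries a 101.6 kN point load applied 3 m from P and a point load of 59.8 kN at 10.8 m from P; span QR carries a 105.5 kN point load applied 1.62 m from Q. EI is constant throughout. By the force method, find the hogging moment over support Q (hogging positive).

Take M_Q as the redundant. Released structure: two simple spans PQ and QR with a hinge at Q.
Discontinuity in slope at Q on the released structure — sum the simple-span end rotations:
  span PQ: point load 101.6 at a = 3: Pab(L + a)/(6LEI) = 571.5/EI
  span PQ: point load 59.8 at a = 10.8: Pab(L + a)/(6LEI) = 245.4/EI
  span QR: point load 105.5 at a = 1.62: Pab(L + b)/(6LEI) = 243.4/EI
  relative rotation θ_0 = (816.9 + 243.4)/EI = 1060/EI
A unit hogging moment at Q produces rotation L₁/(3EI) + L₂/(3EI) = 6.167/EI.
Compatibility: M_Q·(L₁+L₂)/(3EI) = θ_0, giving M_Q = 171.9 kN·m (hogging).

M_Q = 171.9 kN·m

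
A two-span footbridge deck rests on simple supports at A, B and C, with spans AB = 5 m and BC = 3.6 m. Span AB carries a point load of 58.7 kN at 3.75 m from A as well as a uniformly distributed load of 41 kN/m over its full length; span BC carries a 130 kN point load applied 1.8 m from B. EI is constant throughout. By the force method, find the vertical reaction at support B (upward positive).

Insert a hinge at B; M_B is the redundant, and each span becomes simply supported.
Discontinuity in slope at B on the released structure — sum the simple-span end rotations:
  span AB: point load 58.7 at a = 3.75: Pab(L + a)/(6LEI) = 80.25/EI
  span AB: UDL 41: wL³/(24EI) = 213.5/EI
  span BC: point load 130 at a = 1.8: Pab(L + b)/(6LEI) = 105.3/EI
  relative rotation θ_0 = (293.8 + 105.3)/EI = 399.1/EI
A unit hogging moment at B produces rotation L₁/(3EI) + L₂/(3EI) = 2.867/EI.
Slope continuity at B: θ_0 = M_B·2.867/EI, so M_B = 399.1/2.867 = 139.2 kN·m (hogging).
Span AB, ΣM about A with M_B applied at B: R_B^{AB}·5 = 732.6 + 139.2, so R_B^{AB} = 174.4 kN and R_A = 263.7 − 174.4 = 89.33 kN.
Span BC, ΣM about C: R_B^{BC}·3.6 = 234 + 139.2, so R_B^{BC} = 103.7 kN and R_C = 130 − 103.7 = 26.33 kN.
R_B = 174.4 + 103.7 = 278 kN.

R_B = 278 kN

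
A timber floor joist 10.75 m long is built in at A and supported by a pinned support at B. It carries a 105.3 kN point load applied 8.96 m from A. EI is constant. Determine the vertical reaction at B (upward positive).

R_B = 79.24 kN

Release the roller at B. Primary structure: cantilever fixed at A.
Primary-structure tip deflection at B by superposition:
  point load 105.3 at a = 8.96: Pa²(3L − a)/(6EI) = 32814/EI
Tip deflection under a unit load at B: L³/(3EI) = 414.1/EI.
Compatibility at B: δ_0 − R_B·δ_{BB} = 0, so R_B = 32814/414.1 = 79.24 kN.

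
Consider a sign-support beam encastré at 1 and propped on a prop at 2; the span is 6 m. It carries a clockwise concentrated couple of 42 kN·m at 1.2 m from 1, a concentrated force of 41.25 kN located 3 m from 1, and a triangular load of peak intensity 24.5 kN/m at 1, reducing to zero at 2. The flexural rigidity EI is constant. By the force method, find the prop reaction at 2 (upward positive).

Take the reaction at 2 as the redundant and release it; the primary structure is a cantilever fixed at 1.
Deflection at 2 on the released cantilever, summing each load's contribution:
  clockwise couple 42 at a = 1.2: M₀a(2L − a)/(2EI) = 272.2/EI
  point load 41.25 at a = 3: Pa²(3L − a)/(6EI) = 928.1/EI
  triangular load, peak 24.5 at the fixed end: w₀L⁴/(30EI) = 1058/EI
  δ_0 = 2259/EI
Flexibility coefficient — unit upward force at 2: δ_{22} = L³/(3EI) = 72/EI.
The prop prevents deflection at 2: R_2 = δ_0/δ_{22} = 2259/72 = 31.37 kN.

R_2 = 31.37 kN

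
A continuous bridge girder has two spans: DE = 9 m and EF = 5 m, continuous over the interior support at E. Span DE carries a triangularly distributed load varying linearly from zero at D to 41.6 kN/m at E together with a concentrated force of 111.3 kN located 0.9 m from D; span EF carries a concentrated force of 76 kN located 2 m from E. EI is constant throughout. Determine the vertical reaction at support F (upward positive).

Insert a hinge at E; M_E is the redundant, and each span becomes simply supported.
End slopes at the hinge E, treating each span as simply supported:
  span DE: triangular load, peak 41.6: w₀L³/(45EI) = 673.9/EI
  span DE: point load 111.3 at a = 0.9: Pab(L + a)/(6LEI) = 148.8/EI
  span EF: point load 76 at a = 2: Pab(L + b)/(6LEI) = 121.6/EI
  relative rotation θ_0 = (822.7 + 121.6)/EI = 944.3/EI
A unit hogging moment at E produces rotation L₁/(3EI) + L₂/(3EI) = 4.667/EI.
Slope continuity at E: θ_0 = M_E·4.667/EI, so M_E = 944.3/4.667 = 202.3 kN·m (hogging).
Span EF, ΣM about F: R_E^{EF}·5 = 228 + 202.3, so R_E^{EF} = 86.07 kN and R_F = 76 − 86.07 = -10.07 kN.

R_F = -10.07 kN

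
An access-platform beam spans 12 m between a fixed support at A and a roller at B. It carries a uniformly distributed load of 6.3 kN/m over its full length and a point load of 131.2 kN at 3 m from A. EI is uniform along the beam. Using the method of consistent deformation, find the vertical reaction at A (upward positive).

Remove the prop at B; the released (primary) structure is a cantilever built in at A.
Primary-structure tip deflection at B by superposition:
  UDL 6.3: wL⁴/(8EI) = 16330/EI
  point load 131.2 at a = 3: Pa²(3L − a)/(6EI) = 6494/EI
  δ_0 = 22824/EI
Tip deflection under a unit load at B: L³/(3EI) = 576/EI.
The prop prevents deflection at B: R_B = δ_0/δ_{BB} = 22824/576 = 39.62 kN.
Vertical equilibrium: R_A = ΣP − R_B = 206.8 − 39.62 = 167.2 kN.

R_A = 167.2 kN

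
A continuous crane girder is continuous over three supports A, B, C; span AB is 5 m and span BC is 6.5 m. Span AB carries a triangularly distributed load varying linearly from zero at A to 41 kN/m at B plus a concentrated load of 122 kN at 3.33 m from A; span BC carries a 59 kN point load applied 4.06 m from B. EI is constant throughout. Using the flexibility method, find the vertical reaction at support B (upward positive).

R_B = 212 kN

Take M_B as the redundant. Released structure: two simple spans AB and BC with a hinge at B.
Discontinuity in slope at B on the released structure — sum the simple-span end rotations:
  span AB: triangular load, peak 41: w₀L³/(45EI) = 113.9/EI
  span AB: point load 122 at a = 3.33: Pab(L + a)/(6LEI) = 188.4/EI
  span BC: point load 59 at a = 4.06: Pab(L + b)/(6LEI) = 134/EI
  relative rotation θ_0 = (302.3 + 134)/EI = 436.3/EI
A unit hogging moment at B produces rotation L₁/(3EI) + L₂/(3EI) = 3.833/EI.
Slope continuity at B: θ_0 = M_B·3.833/EI, so M_B = 436.3/3.833 = 113.8 kN·m (hogging).
Span AB, ΣM about A with M_B applied at B: R_B^{AB}·5 = 747.9 + 113.8, so R_B^{AB} = 172.3 kN and R_A = 224.5 − 172.3 = 52.15 kN.
Span BC, ΣM about C: R_B^{BC}·6.5 = 144 + 113.8, so R_B^{BC} = 39.66 kN and R_C = 59 − 39.66 = 19.34 kN.
R_B = 172.3 + 39.66 = 212 kN.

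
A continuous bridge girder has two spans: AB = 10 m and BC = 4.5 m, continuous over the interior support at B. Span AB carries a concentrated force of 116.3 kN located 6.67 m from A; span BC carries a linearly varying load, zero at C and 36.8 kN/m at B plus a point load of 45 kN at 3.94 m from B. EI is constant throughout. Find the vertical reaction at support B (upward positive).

R_B = 192.4 kN

Release continuity at B by inserting a hinge; the redundant is the internal moment M_B. The primary structure is two simply-supported spans AB and BC.
Rotations at B on the released spans (each span's end-slope, ×1/EI):
  span AB: point load 116.3 at a = 6.67: Pab(L + a)/(6LEI) = 717.7/EI
  span BC: triangular load, peak 36.8: w₀L³/(45EI) = 74.52/EI
  span BC: point load 45 at a = 3.94: Pab(L + b)/(6LEI) = 18.61/EI
  relative rotation θ_0 = (717.7 + 93.13)/EI = 810.8/EI
A unit hogging moment at B produces rotation L₁/(3EI) + L₂/(3EI) = 4.833/EI.
Slope continuity at B: θ_0 = M_B·4.833/EI, so M_B = 810.8/4.833 = 167.8 kN·m (hogging).
Span AB, ΣM about A with M_B applied at B: R_B^{AB}·10 = 775.7 + 167.8, so R_B^{AB} = 94.35 kN and R_A = 116.3 − 94.35 = 21.95 kN.
Span BC, ΣM about C: R_B^{BC}·4.5 = 273.6 + 167.8, so R_B^{BC} = 98.08 kN and R_C = 127.8 − 98.08 = 29.72 kN.
R_B = 94.35 + 98.08 = 192.4 kN.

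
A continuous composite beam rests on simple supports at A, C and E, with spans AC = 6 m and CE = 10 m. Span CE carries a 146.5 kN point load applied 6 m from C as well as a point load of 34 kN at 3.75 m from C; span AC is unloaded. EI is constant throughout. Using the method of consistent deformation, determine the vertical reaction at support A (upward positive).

R_A = -32.38 kN

Release continuity at C by inserting a hinge; the redundant is the internal moment M_C. The primary structure is two simply-supported spans AC and CE.
End slopes at the hinge C, treating each span as simply supported:
  span CE: point load 146.5 at a = 6: Pab(L + b)/(6LEI) = 820.4/EI
  span CE: point load 34 at a = 3.75: Pab(L + b)/(6LEI) = 215.8/EI
  relative rotation θ_0 = (0 + 1036)/EI = 1036/EI
A unit hogging moment at C produces rotation L₁/(3EI) + L₂/(3EI) = 5.333/EI.
Compatibility: M_C·(L₁+L₂)/(3EI) = θ_0, giving M_C = 194.3 kN·m (hogging).
Span AC, ΣM about A with M_C applied at C: R_C^{AC}·6 = 0 + 194.3, so R_C^{AC} = 32.38 kN and R_A = 0 − 32.38 = -32.38 kN.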